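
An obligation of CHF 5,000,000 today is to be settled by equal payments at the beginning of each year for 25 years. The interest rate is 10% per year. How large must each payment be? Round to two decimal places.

Level annuity due; solve PV = PMT × [(1 − (1+r)^−n)/r] × (1+r) for PMT.
Periodic rate r = 0.1 per year.
With n = 25: PMT = 5,000,000 / ([(1 − (1+r)^−n)/r] × (1+r)) = CHF 500,763.96

CHF 500,763.96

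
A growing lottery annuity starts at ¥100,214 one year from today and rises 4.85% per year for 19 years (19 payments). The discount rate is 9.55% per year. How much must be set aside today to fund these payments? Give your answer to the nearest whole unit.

¥1,205,392

Periodic rate r = 0.0955 per year.
Growing ordinary annuity: PV = PMT₁ × [1 − ((1+g)/(1+r))^n] / (r − g) = 100,214 × [1 − ((1+0.0485)/(1+r))^19] / (r − 0.0485) = ¥1,205,392.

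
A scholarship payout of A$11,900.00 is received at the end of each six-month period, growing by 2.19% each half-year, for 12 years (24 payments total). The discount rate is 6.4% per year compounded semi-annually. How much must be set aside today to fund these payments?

A$247,721.99

Periodic rate r = 0.064/2 per half-year; n is counted in half-years.
Growing ordinary annuity: PV = PMT₁ × [1 − ((1+g)/(1+r))^n] / (r − g) = 11,900 × [1 − ((1+0.0219)/(1+r))^24] / (r − 0.0219) = A$247,721.99.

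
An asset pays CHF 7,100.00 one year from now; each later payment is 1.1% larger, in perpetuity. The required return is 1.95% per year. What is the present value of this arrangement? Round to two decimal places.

CHF 835,294.12

Periodic rate r = 0.0195 per year.
Growing perpetuity (Gordon): PV = PMT₁ / (r − g) = 7,100 / (r − 0.011) = CHF 835,294.12.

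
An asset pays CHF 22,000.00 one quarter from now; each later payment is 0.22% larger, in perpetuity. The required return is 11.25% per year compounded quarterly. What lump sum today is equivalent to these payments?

CHF 848,601.74

Periodic rate r = 0.1125/4 per quarter.
Growing perpetuity (Gordon): PV = PMT₁ / (r − g) = 22,000 / (r − 0.0022) = CHF 848,601.74.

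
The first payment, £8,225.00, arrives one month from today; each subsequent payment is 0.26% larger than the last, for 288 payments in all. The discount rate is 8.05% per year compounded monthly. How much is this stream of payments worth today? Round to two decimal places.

Periodic rate r = 0.0805/12 per month; n is counted in months.
Growing ordinary annuity: PV = PMT₁ × [1 − ((1+g)/(1+r))^n] / (r − g) = 8,225 × [1 − ((1+0.0026)/(1+r))^288] / (r − 0.0026) = £1,385,443.64.

£1,385,443.64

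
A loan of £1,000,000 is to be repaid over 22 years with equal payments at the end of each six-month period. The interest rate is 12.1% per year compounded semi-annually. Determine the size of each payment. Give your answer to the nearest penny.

Level ordinary annuity; solve PV = PMT × [(1 − (1+r)^−n)/r] for PMT.
Periodic rate r = 0.121/2 per half-year; n is counted in half-years.
With n = 44: PMT = 1,000,000 / ([(1 − (1+r)^−n)/r]) = £65,435.66

£65,435.66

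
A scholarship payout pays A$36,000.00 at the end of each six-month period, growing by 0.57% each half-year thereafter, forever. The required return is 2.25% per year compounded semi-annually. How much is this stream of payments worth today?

A$6,486,486.49

Periodic rate r = 0.0225/2 per half-year.
Growing perpetuity (Gordon): PV = PMT₁ / (r − g) = 36,000 / (r − 0.0057) = A$6,486,486.49.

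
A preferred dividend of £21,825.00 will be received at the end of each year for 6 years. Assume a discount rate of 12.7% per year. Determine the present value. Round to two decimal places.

This is an ordinary annuity: 6 payments of £21,825.00 at the end of each year.
Periodic rate r = 0.127 per year.
PV = PMT × [(1 − (1+r)^−n)/r] = 21,825 × [1 − (1+r)^−6] / r = £87,980.32

£87,980.32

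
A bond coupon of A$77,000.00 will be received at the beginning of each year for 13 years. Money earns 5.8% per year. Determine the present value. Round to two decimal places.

A$729,693.52

This is an annuity due: 13 payments of A$77,000.00 at the beginning of each year.
Periodic rate r = 0.058 per year.
PV = PMT × [(1 − (1+r)^−n)/r] × (1+r) = 77,000 × [1 − (1+r)^−13] / r × (1+r) = A$729,693.52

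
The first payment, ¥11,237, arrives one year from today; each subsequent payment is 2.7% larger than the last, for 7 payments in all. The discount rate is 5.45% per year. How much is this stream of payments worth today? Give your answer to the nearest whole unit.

Periodic rate r = 0.0545 per year.
Growing ordinary annuity: PV = PMT₁ × [1 − ((1+g)/(1+r))^n] / (r − g) = 11,237 × [1 − ((1+0.027)/(1+r))^7] / (r − 0.027) = ¥69,005.

¥69,005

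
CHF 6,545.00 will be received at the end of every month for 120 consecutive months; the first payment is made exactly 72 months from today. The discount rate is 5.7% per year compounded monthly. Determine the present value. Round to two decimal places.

Ordinary annuity of 120 payments, first payment at period 72.
Periodic rate r = 0.057/12 per month; n is counted in months.
The ordinary-annuity PV formula values the stream one period before the first payment (period 71); discount that back 71 periods:
PV₀ = 6,545 × [1 − (1+r)^−120] / r × (1+r)^−71 = CHF 426,871.64

CHF 426,871.64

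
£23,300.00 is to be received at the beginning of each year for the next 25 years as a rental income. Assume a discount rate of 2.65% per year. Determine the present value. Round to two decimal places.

This is an annuity due: 25 payments of £23,300.00 at the beginning of each year.
Periodic rate r = 0.0265 per year.
PV = PMT × [(1 − (1+r)^−n)/r] × (1+r) = 23,300 × [1 − (1+r)^−25] / r × (1+r) = £433,197.08

£433,197.08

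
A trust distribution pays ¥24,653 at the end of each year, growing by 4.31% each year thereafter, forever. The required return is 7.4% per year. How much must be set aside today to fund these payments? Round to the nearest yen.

¥797,832

Periodic rate r = 0.074 per year.
Growing perpetuity (Gordon): PV = PMT₁ / (r − g) = 24,653 / (r − 0.0431) = ¥797,832.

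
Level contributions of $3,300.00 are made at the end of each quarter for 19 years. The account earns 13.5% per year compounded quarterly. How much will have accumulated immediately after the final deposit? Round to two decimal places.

This is an ordinary annuity: 76 deposits of $3,300.00 at the end of each quarter.
Periodic rate r = 0.135/4 per quarter; n is counted in quarters.
FV = PMT × [((1+r)^n − 1)/r] = 3,300 × [(1+r)^76 − 1] / r = $1,120,706.35

$1,120,706.35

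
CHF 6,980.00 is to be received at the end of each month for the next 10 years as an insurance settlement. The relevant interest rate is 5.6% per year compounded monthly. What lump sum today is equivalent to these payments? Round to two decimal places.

This is an ordinary annuity: 120 payments of CHF 6,980.00 at the end of each month.
Periodic rate r = 0.056/12 per month; n is counted in months.
PV = PMT × [(1 − (1+r)^−n)/r] = 6,980 × [1 − (1+r)^−120] / r = CHF 640,235.09

CHF 640,235.09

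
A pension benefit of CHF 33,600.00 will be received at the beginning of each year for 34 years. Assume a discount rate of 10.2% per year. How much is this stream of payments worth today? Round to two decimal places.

This is an annuity due: 34 payments of CHF 33,600.00 at the beginning of each year.
Periodic rate r = 0.102 per year.
PV = PMT × [(1 − (1+r)^−n)/r] × (1+r) = 33,600 × [1 − (1+r)^−34] / r × (1+r) = CHF 349,653.61

CHF 349,653.61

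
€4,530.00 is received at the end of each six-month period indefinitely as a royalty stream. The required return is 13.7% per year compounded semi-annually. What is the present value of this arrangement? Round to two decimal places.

Periodic rate r = 0.137/2 per half-year.
Level perpetuity: PV = PMT / r = 4,530 / (0.137/2) = €66,131.39.

€66,131.39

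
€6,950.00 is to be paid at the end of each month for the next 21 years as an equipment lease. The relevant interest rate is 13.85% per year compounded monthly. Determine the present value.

This is an ordinary annuity: 252 payments of €6,950.00 at the end of each month.
Periodic rate r = 0.1385/12 per month; n is counted in months.
PV = PMT × [(1 − (1+r)^−n)/r] = 6,950 × [1 − (1+r)^−252] / r = €568,761.60

€568,761.60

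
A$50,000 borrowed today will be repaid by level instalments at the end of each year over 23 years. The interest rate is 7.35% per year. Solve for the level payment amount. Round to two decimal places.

Level ordinary annuity; solve PV = PMT × [(1 − (1+r)^−n)/r] for PMT.
Periodic rate r = 0.0735 per year.
With n = 23: PMT = 50,000 / ([(1 − (1+r)^−n)/r]) = A$4,569.09

A$4,569.09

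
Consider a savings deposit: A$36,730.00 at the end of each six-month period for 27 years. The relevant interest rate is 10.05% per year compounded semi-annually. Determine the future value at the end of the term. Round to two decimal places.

A$9,589,302.72

This is an ordinary annuity: 54 deposits of A$36,730.00 at the end of each six-month period.
Periodic rate r = 0.1005/2 per half-year; n is counted in half-years.
FV = PMT × [((1+r)^n − 1)/r] = 36,730 × [(1+r)^54 − 1] / r = A$9,589,302.72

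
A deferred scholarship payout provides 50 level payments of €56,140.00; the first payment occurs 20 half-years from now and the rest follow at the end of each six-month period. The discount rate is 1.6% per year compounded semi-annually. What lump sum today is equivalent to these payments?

€1,982,056.81

Ordinary annuity of 50 payments, first payment at period 20.
Periodic rate r = 0.016/2 per half-year; n is counted in half-years.
The ordinary-annuity PV formula values the stream one period before the first payment (period 19); discount that back 19 periods:
PV₀ = 56,140 × [1 − (1+r)^−50] / r × (1+r)^−19 = €1,982,056.81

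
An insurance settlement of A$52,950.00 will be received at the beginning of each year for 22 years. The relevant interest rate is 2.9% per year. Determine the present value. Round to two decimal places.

A$877,094.95

This is an annuity due: 22 payments of A$52,950.00 at the beginning of each year.
Periodic rate r = 0.029 per year.
PV = PMT × [(1 − (1+r)^−n)/r] × (1+r) = 52,950 × [1 − (1+r)^−22] / r × (1+r) = A$877,094.95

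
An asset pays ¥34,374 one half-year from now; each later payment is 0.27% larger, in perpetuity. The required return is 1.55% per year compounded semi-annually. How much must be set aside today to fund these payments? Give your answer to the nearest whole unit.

¥6,806,733

Periodic rate r = 0.0155/2 per half-year.
Growing perpetuity (Gordon): PV = PMT₁ / (r − g) = 34,374 / (r − 0.0027) = ¥6,806,733.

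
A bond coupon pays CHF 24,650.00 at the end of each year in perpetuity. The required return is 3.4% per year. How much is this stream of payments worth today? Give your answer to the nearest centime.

CHF 725,000.00

Periodic rate r = 0.034 per year.
Level perpetuity: PV = PMT / r = 24,650 / (0.034) = CHF 725,000.00.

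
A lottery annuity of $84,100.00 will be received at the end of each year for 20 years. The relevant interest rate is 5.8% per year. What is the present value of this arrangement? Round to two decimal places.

This is an ordinary annuity: 20 payments of $84,100.00 at the end of each year.
Periodic rate r = 0.058 per year.
PV = PMT × [(1 − (1+r)^−n)/r] = 84,100 × [1 − (1+r)^−20] / r = $980,479.40

$980,479.40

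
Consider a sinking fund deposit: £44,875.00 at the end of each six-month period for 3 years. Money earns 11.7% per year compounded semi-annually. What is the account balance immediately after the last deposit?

£311,837.23

This is an ordinary annuity: 6 deposits of £44,875.00 at the end of each six-month period.
Periodic rate r = 0.117/2 per half-year; n is counted in half-years.
FV = PMT × [((1+r)^n − 1)/r] = 44,875 × [(1+r)^6 − 1] / r = £311,837.23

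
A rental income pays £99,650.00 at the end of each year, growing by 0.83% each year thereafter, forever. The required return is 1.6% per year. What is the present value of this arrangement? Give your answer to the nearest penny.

Periodic rate r = 0.016 per year.
Growing perpetuity (Gordon): PV = PMT₁ / (r − g) = 99,650 / (r − 0.0083) = £12,941,558.44.

£12,941,558.44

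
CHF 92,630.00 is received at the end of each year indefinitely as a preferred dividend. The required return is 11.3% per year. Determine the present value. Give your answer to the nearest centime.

CHF 819,734.51

Periodic rate r = 0.113 per year.
Level perpetuity: PV = PMT / r = 92,630 / (0.113) = CHF 819,734.51.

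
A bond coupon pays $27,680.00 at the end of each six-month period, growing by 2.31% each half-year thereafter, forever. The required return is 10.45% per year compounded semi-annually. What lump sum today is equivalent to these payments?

Periodic rate r = 0.1045/2 per half-year.
Growing perpetuity (Gordon): PV = PMT₁ / (r − g) = 27,680 / (r − 0.0231) = $949,571.18.

$949,571.18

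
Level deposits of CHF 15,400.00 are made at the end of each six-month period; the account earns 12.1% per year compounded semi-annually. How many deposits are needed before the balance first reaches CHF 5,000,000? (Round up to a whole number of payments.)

Periodic rate r = 0.121/2 per half-year; n is counted in half-years.
Ordinary annuity FV: 5,000,000 = 15,400 × [((1+r)^n − 1)/r].
(1+r)^n = 1 + 5,000,000 × r / 15,400, so n = ln(1 + 5,000,000·r/15,400) / ln(1+r) = 51.54.
Round up to a whole number of payments: n = 52.

52 payments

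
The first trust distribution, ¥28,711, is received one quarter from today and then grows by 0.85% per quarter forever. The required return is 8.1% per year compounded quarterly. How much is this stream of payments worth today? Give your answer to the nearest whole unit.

Periodic rate r = 0.081/4 per quarter.
Growing perpetuity (Gordon): PV = PMT₁ / (r − g) = 28,711 / (r − 0.0085) = ¥2,443,489.

¥2,443,489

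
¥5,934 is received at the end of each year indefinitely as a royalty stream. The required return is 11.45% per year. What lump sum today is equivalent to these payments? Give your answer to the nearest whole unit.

¥51,825

Periodic rate r = 0.1145 per year.
Level perpetuity: PV = PMT / r = 5,934 / (0.1145) = ¥51,825.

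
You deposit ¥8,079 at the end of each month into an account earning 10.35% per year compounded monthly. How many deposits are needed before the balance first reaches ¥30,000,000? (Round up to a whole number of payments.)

408 payments

Periodic rate r = 0.1035/12 per month; n is counted in months.
Ordinary annuity FV: 30,000,000 = 8,079 × [((1+r)^n − 1)/r].
(1+r)^n = 1 + 30,000,000 × r / 8,079, so n = ln(1 + 30,000,000·r/8,079) / ln(1+r) = 407.23.
Round up to a whole number of payments: n = 408.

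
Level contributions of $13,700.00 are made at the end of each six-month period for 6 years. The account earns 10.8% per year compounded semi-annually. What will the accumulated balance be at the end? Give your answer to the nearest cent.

This is an ordinary annuity: 12 deposits of $13,700.00 at the end of each six-month period.
Periodic rate r = 0.108/2 per half-year; n is counted in half-years.
FV = PMT × [((1+r)^n − 1)/r] = 13,700 × [(1+r)^12 − 1] / r = $223,181.82

$223,181.82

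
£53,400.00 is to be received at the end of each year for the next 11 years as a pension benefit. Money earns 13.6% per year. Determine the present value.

This is an ordinary annuity: 11 payments of £53,400.00 at the end of each year.
Periodic rate r = 0.136 per year.
PV = PMT × [(1 − (1+r)^−n)/r] = 53,400 × [1 − (1+r)^−11] / r = £296,077.40

£296,077.40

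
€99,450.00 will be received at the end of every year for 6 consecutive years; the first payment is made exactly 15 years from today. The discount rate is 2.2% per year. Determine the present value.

Ordinary annuity of 6 payments, first payment at period 15.
Periodic rate r = 0.022 per year.
The ordinary-annuity PV formula values the stream one period before the first payment (period 14); discount that back 14 periods:
PV₀ = 99,450 × [1 − (1+r)^−6] / r × (1+r)^−14 = €408,004.78

€408,004.78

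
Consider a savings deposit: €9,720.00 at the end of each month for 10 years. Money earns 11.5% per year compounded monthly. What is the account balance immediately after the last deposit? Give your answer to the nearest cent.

This is an ordinary annuity: 120 deposits of €9,720.00 at the end of each month.
Periodic rate r = 0.115/12 per month; n is counted in months.
FV = PMT × [((1+r)^n − 1)/r] = 9,720 × [(1+r)^120 − 1] / r = €2,171,479.37

€2,171,479.37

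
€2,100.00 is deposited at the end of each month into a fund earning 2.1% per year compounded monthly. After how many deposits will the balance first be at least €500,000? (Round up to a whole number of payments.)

Periodic rate r = 0.021/12 per month; n is counted in months.
Ordinary annuity FV: 500,000 = 2,100 × [((1+r)^n − 1)/r].
(1+r)^n = 1 + 500,000 × r / 2,100, so n = ln(1 + 500,000·r/2,100) / ln(1+r) = 199.21.
Round up to a whole number of payments: n = 200.

200 payments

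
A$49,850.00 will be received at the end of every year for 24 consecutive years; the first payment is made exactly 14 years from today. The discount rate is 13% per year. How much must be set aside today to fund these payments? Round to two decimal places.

A$74,122.27

Ordinary annuity of 24 payments, first payment at period 14.
Periodic rate r = 0.13 per year.
The ordinary-annuity PV formula values the stream one period before the first payment (period 13); discount that back 13 periods:
PV₀ = 49,850 × [1 − (1+r)^−24] / r × (1+r)^−13 = A$74,122.27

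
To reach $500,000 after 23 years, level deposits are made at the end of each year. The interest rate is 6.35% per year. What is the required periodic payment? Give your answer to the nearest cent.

Level ordinary annuity; solve FV = PMT × [((1+r)^n − 1)/r] for PMT.
Periodic rate r = 0.0635 per year.
With n = 23: PMT = 500,000 / ([((1+r)^n − 1)/r]) = $10,174.27

$10,174.27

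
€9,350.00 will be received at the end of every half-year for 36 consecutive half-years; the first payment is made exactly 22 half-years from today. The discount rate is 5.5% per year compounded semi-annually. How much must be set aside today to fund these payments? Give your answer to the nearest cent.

Ordinary annuity of 36 payments, first payment at period 22.
Periodic rate r = 0.055/2 per half-year; n is counted in half-years.
The ordinary-annuity PV formula values the stream one period before the first payment (period 21); discount that back 21 periods:
PV₀ = 9,350 × [1 − (1+r)^−36] / r × (1+r)^−21 = €119,906.61

€119,906.61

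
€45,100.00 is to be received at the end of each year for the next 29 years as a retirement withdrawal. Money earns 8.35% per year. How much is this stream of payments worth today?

€487,341.93

This is an ordinary annuity: 29 payments of €45,100.00 at the end of each year.
Periodic rate r = 0.0835 per year.
PV = PMT × [(1 − (1+r)^−n)/r] = 45,100 × [1 − (1+r)^−29] / r = €487,341.93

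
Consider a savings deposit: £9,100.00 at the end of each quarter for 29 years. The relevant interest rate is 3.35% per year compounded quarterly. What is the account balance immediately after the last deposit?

This is an ordinary annuity: 116 deposits of £9,100.00 at the end of each quarter.
Periodic rate r = 0.0335/4 per quarter; n is counted in quarters.
FV = PMT × [((1+r)^n − 1)/r] = 9,100 × [(1+r)^116 − 1] / r = £1,772,449.53

£1,772,449.53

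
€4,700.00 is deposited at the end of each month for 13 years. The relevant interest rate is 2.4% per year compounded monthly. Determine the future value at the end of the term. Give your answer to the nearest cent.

This is an ordinary annuity: 156 deposits of €4,700.00 at the end of each month.
Periodic rate r = 0.024/12 per month; n is counted in months.
FV = PMT × [((1+r)^n − 1)/r] = 4,700 × [(1+r)^156 − 1] / r = €859,463.35

€859,463.35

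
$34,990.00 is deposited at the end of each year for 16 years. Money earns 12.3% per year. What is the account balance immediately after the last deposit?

$1,535,710.94

This is an ordinary annuity: 16 deposits of $34,990.00 at the end of each year.
Periodic rate r = 0.123 per year.
FV = PMT × [((1+r)^n − 1)/r] = 34,990 × [(1+r)^16 − 1] / r = $1,535,710.94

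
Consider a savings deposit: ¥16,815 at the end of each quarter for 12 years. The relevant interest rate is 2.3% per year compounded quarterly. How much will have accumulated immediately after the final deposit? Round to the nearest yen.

¥926,453

This is an ordinary annuity: 48 deposits of ¥16,815 at the end of each quarter.
Periodic rate r = 0.023/4 per quarter; n is counted in quarters.
FV = PMT × [((1+r)^n − 1)/r] = 16,815 × [(1+r)^48 − 1] / r = ¥926,453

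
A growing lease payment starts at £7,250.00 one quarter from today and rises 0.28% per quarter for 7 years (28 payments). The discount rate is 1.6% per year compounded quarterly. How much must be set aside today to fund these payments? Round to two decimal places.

Periodic rate r = 0.016/4 per quarter; n is counted in quarters.
Growing ordinary annuity: PV = PMT₁ × [1 − ((1+g)/(1+r))^n] / (r − g) = 7,250 × [1 − ((1+0.0028)/(1+r))^28] / (r − 0.0028) = £198,962.33.

£198,962.33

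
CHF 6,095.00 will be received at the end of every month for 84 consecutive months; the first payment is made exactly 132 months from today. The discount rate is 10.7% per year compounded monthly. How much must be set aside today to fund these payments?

CHF 112,298.33

Ordinary annuity of 84 payments, first payment at period 132.
Periodic rate r = 0.107/12 per month; n is counted in months.
The ordinary-annuity PV formula values the stream one period before the first payment (period 131); discount that back 131 periods:
PV₀ = 6,095 × [1 − (1+r)^−84] / r × (1+r)^−131 = CHF 112,298.33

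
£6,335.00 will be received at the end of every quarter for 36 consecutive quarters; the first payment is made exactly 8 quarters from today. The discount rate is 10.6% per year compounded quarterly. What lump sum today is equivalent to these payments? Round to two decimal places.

Ordinary annuity of 36 payments, first payment at period 8.
Periodic rate r = 0.106/4 per quarter; n is counted in quarters.
The ordinary-annuity PV formula values the stream one period before the first payment (period 7); discount that back 7 periods:
PV₀ = 6,335 × [1 − (1+r)^−36] / r × (1+r)^−7 = £121,425.40

£121,425.40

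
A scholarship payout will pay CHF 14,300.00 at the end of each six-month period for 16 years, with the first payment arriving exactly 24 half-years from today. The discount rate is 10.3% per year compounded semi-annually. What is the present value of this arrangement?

CHF 69,941.79

Ordinary annuity of 32 payments, first payment at period 24.
Periodic rate r = 0.103/2 per half-year; n is counted in half-years.
The ordinary-annuity PV formula values the stream one period before the first payment (period 23); discount that back 23 periods:
PV₀ = 14,300 × [1 − (1+r)^−32] / r × (1+r)^−23 = CHF 69,941.79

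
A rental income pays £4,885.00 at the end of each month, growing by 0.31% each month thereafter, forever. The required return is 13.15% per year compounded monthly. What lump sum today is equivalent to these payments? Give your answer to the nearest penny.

Periodic rate r = 0.1315/12 per month.
Growing perpetuity (Gordon): PV = PMT₁ / (r − g) = 4,885 / (r − 0.0031) = £621,633.09.

£621,633.09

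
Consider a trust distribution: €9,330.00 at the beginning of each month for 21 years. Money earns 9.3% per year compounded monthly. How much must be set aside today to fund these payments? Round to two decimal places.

€1,039,810.42

This is an annuity due: 252 payments of €9,330.00 at the beginning of each month.
Periodic rate r = 0.093/12 per month; n is counted in months.
PV = PMT × [(1 − (1+r)^−n)/r] × (1+r) = 9,330 × [1 − (1+r)^−252] / r × (1+r) = €1,039,810.42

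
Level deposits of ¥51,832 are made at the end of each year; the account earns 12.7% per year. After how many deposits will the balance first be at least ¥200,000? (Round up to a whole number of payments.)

Periodic rate r = 0.127 per year.
Ordinary annuity FV: 200,000 = 51,832 × [((1+r)^n − 1)/r].
(1+r)^n = 1 + 200,000 × r / 51,832, so n = ln(1 + 200,000·r/51,832) / ln(1+r) = 3.34.
Round up to a whole number of payments: n = 4.

4 payments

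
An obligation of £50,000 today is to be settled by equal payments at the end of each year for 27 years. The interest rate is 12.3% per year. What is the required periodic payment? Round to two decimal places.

Level ordinary annuity; solve PV = PMT × [(1 − (1+r)^−n)/r] for PMT.
Periodic rate r = 0.123 per year.
With n = 27: PMT = 50,000 / ([(1 − (1+r)^−n)/r]) = £6,430.54

£6,430.54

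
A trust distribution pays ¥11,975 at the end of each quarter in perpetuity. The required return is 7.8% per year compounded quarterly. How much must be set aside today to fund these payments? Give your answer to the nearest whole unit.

Periodic rate r = 0.078/4 per quarter.
Level perpetuity: PV = PMT / r = 11,975 / (0.078/4) = ¥614,103.

¥614,103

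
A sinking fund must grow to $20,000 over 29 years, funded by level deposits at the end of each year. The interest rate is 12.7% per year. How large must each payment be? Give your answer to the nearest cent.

Level ordinary annuity; solve FV = PMT × [((1+r)^n − 1)/r] for PMT.
Periodic rate r = 0.127 per year.
With n = 29: PMT = 20,000 / ([((1+r)^n − 1)/r]) = $81.81

$81.81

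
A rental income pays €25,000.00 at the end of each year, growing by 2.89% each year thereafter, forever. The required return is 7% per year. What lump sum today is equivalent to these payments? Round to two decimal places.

Periodic rate r = 0.07 per year.
Growing perpetuity (Gordon): PV = PMT₁ / (r − g) = 25,000 / (r − 0.0289) = €608,272.51.

€608,272.51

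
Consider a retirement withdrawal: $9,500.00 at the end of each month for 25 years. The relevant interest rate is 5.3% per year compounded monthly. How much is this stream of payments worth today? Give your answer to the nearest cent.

This is an ordinary annuity: 300 payments of $9,500.00 at the end of each month.
Periodic rate r = 0.053/12 per month; n is counted in months.
PV = PMT × [(1 − (1+r)^−n)/r] = 9,500 × [1 − (1+r)^−300] / r = $1,577,545.85

$1,577,545.85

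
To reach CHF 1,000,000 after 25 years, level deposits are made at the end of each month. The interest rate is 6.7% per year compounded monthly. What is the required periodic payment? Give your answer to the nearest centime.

CHF 1,294.24

Level ordinary annuity; solve FV = PMT × [((1+r)^n − 1)/r] for PMT.
Periodic rate r = 0.067/12 per month; n is counted in months.
With n = 300: PMT = 1,000,000 / ([((1+r)^n − 1)/r]) = CHF 1,294.24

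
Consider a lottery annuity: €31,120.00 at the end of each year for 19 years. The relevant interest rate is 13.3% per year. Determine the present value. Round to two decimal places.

€212,166.73

This is an ordinary annuity: 19 payments of €31,120.00 at the end of each year.
Periodic rate r = 0.133 per year.
PV = PMT × [(1 − (1+r)^−n)/r] = 31,120 × [1 − (1+r)^−19] / r = €212,166.73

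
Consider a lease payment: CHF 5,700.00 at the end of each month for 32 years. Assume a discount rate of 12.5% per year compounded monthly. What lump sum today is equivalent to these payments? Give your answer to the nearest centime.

CHF 536,968.16

This is an ordinary annuity: 384 payments of CHF 5,700.00 at the end of each month.
Periodic rate r = 0.125/12 per month; n is counted in months.
PV = PMT × [(1 − (1+r)^−n)/r] = 5,700 × [1 − (1+r)^−384] / r = CHF 536,968.16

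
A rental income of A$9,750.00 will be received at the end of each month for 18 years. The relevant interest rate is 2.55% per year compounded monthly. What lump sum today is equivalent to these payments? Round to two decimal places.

A$1,687,447.13

This is an ordinary annuity: 216 payments of A$9,750.00 at the end of each month.
Periodic rate r = 0.0255/12 per month; n is counted in months.
PV = PMT × [(1 − (1+r)^−n)/r] = 9,750 × [1 − (1+r)^−216] / r = A$1,687,447.13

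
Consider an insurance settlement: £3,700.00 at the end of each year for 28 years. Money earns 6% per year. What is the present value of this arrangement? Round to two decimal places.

£49,602.81

This is an ordinary annuity: 28 payments of £3,700.00 at the end of each year.
Periodic rate r = 0.06 per year.
PV = PMT × [(1 − (1+r)^−n)/r] = 3,700 × [1 − (1+r)^−28] / r = £49,602.81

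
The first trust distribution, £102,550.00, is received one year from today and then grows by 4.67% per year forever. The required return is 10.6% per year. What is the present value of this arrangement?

£1,729,342.33

Periodic rate r = 0.106 per year.
Growing perpetuity (Gordon): PV = PMT₁ / (r − g) = 102,550 / (r − 0.0467) = £1,729,342.33.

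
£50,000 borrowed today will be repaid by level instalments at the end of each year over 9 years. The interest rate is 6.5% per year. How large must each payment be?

£7,511.90

Level ordinary annuity; solve PV = PMT × [(1 − (1+r)^−n)/r] for PMT.
Periodic rate r = 0.065 per year.
With n = 9: PMT = 50,000 / ([(1 − (1+r)^−n)/r]) = £7,511.90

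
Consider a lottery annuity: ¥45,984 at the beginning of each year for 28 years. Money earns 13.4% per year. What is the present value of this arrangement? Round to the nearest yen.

¥377,642

This is an annuity due: 28 payments of ¥45,984 at the beginning of each year.
Periodic rate r = 0.134 per year.
PV = PMT × [(1 − (1+r)^−n)/r] × (1+r) = 45,984 × [1 − (1+r)^−28] / r × (1+r) = ¥377,642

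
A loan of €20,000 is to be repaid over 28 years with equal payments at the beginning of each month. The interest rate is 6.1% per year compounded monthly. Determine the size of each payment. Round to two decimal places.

Level annuity due; solve PV = PMT × [(1 − (1+r)^−n)/r] × (1+r) for PMT.
Periodic rate r = 0.061/12 per month; n is counted in months.
With n = 336: PMT = 20,000 / ([(1 − (1+r)^−n)/r] × (1+r)) = €123.66

€123.66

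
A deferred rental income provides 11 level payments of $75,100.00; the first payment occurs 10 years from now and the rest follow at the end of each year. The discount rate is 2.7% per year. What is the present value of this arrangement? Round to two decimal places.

$555,924.93

Ordinary annuity of 11 payments, first payment at period 10.
Periodic rate r = 0.027 per year.
The ordinary-annuity PV formula values the stream one period before the first payment (period 9); discount that back 9 periods:
PV₀ = 75,100 × [1 − (1+r)^−11] / r × (1+r)^−9 = $555,924.93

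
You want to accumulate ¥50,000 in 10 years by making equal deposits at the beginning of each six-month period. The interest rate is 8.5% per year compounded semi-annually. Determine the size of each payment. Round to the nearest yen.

Level annuity due; solve FV = PMT × [((1+r)^n − 1)/r] × (1+r) for PMT.
Periodic rate r = 0.085/2 per half-year; n is counted in half-years.
With n = 20: PMT = 50,000 / ([((1+r)^n − 1)/r] × (1+r)) = ¥1,569

¥1,569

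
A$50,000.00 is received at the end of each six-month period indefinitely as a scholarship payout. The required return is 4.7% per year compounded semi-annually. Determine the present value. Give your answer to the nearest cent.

Periodic rate r = 0.047/2 per half-year.
Level perpetuity: PV = PMT / r = 50,000 / (0.047/2) = A$2,127,659.57.

A$2,127,659.57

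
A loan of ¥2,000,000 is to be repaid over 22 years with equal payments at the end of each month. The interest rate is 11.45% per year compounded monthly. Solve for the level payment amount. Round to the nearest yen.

¥20,777

Level ordinary annuity; solve PV = PMT × [(1 − (1+r)^−n)/r] for PMT.
Periodic rate r = 0.1145/12 per month; n is counted in months.
With n = 264: PMT = 2,000,000 / ([(1 − (1+r)^−n)/r]) = ¥20,777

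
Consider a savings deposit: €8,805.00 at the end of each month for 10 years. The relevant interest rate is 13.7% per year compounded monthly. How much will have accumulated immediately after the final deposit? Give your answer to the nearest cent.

This is an ordinary annuity: 120 deposits of €8,805.00 at the end of each month.
Periodic rate r = 0.137/12 per month; n is counted in months.
FV = PMT × [((1+r)^n − 1)/r] = 8,805 × [(1+r)^120 − 1] / r = €2,240,396.97

€2,240,396.97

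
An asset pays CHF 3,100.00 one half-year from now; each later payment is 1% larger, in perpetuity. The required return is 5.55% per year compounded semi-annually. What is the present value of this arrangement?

CHF 174,647.89

Periodic rate r = 0.0555/2 per half-year.
Growing perpetuity (Gordon): PV = PMT₁ / (r − g) = 3,100 / (r − 0.01) = CHF 174,647.89.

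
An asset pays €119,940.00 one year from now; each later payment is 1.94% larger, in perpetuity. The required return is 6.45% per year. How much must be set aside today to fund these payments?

€2,659,423.50

Periodic rate r = 0.0645 per year.
Growing perpetuity (Gordon): PV = PMT₁ / (r − g) = 119,940 / (r − 0.0194) = €2,659,423.50.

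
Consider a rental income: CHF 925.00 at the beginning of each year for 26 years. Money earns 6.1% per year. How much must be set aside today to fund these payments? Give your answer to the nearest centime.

CHF 12,638.07

This is an annuity due: 26 payments of CHF 925.00 at the beginning of each year.
Periodic rate r = 0.061 per year.
PV = PMT × [(1 − (1+r)^−n)/r] × (1+r) = 925 × [1 − (1+r)^−26] / r × (1+r) = CHF 12,638.07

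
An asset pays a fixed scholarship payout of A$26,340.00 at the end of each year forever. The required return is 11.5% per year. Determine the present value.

A$229,043.48

Periodic rate r = 0.115 per year.
Level perpetuity: PV = PMT / r = 26,340 / (0.115) = A$229,043.48.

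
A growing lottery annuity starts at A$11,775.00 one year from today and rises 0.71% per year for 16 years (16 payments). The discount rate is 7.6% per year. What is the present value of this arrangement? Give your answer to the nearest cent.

A$111,620.03

Periodic rate r = 0.076 per year.
Growing ordinary annuity: PV = PMT₁ × [1 − ((1+g)/(1+r))^n] / (r − g) = 11,775 × [1 − ((1+0.0071)/(1+r))^16] / (r − 0.0071) = A$111,620.03.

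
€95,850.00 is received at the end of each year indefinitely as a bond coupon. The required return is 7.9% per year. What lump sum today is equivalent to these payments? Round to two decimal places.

Periodic rate r = 0.079 per year.
Level perpetuity: PV = PMT / r = 95,850 / (0.079) = €1,213,291.14.

€1,213,291.14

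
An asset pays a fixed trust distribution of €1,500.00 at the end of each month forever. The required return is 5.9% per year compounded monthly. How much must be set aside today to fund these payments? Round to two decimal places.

€305,084.75

Periodic rate r = 0.059/12 per month.
Level perpetuity: PV = PMT / r = 1,500 / (0.059/12) = €305,084.75.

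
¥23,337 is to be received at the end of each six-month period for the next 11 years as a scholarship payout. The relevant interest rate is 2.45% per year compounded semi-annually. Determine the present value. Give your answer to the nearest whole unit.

¥447,665

This is an ordinary annuity: 22 payments of ¥23,337 at the end of each six-month period.
Periodic rate r = 0.0245/2 per half-year; n is counted in half-years.
PV = PMT × [(1 − (1+r)^−n)/r] = 23,337 × [1 − (1+r)^−22] / r = ¥447,665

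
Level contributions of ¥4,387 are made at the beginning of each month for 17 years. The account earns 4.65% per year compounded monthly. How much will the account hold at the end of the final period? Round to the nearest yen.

¥1,365,107

This is an annuity due: 204 deposits of ¥4,387 at the beginning of each month.
Periodic rate r = 0.0465/12 per month; n is counted in months.
FV = PMT × [((1+r)^n − 1)/r] × (1+r) = 4,387 × [(1+r)^204 − 1] / r × (1+r) = ¥1,365,107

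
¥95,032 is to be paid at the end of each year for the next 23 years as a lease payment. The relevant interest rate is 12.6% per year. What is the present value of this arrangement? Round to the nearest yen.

This is an ordinary annuity: 23 payments of ¥95,032 at the end of each year.
Periodic rate r = 0.126 per year.
PV = PMT × [(1 − (1+r)^−n)/r] = 95,032 × [1 − (1+r)^−23] / r = ¥705,005

¥705,005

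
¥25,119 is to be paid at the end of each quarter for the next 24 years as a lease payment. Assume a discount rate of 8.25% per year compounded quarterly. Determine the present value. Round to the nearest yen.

This is an ordinary annuity: 96 payments of ¥25,119 at the end of each quarter.
Periodic rate r = 0.0825/4 per quarter; n is counted in quarters.
PV = PMT × [(1 − (1+r)^−n)/r] = 25,119 × [1 − (1+r)^−96] / r = ¥1,046,316

¥1,046,316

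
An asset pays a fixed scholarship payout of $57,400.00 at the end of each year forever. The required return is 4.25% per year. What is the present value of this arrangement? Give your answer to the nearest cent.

Periodic rate r = 0.0425 per year.
Level perpetuity: PV = PMT / r = 57,400 / (0.0425) = $1,350,588.24.

$1,350,588.24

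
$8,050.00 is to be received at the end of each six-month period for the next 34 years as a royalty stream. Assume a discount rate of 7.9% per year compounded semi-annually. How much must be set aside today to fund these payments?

$189,171.21

This is an ordinary annuity: 68 payments of $8,050.00 at the end of each six-month period.
Periodic rate r = 0.079/2 per half-year; n is counted in half-years.
PV = PMT × [(1 − (1+r)^−n)/r] = 8,050 × [1 − (1+r)^−68] / r = $189,171.21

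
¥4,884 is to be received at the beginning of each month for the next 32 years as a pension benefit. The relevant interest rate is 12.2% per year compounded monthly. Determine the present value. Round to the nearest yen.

¥475,299

This is an annuity due: 384 payments of ¥4,884 at the beginning of each month.
Periodic rate r = 0.122/12 per month; n is counted in months.
PV = PMT × [(1 − (1+r)^−n)/r] × (1+r) = 4,884 × [1 − (1+r)^−384] / r × (1+r) = ¥475,299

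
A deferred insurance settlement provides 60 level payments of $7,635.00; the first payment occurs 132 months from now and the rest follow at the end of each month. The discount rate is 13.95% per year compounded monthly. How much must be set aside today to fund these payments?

Ordinary annuity of 60 payments, first payment at period 132.
Periodic rate r = 0.1395/12 per month; n is counted in months.
The ordinary-annuity PV formula values the stream one period before the first payment (period 131); discount that back 131 periods:
PV₀ = 7,635 × [1 − (1+r)^−60] / r × (1+r)^−131 = $72,271.61

$72,271.61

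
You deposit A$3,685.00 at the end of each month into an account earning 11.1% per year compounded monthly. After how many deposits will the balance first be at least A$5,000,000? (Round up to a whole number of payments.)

284 payments

Periodic rate r = 0.111/12 per month; n is counted in months.
Ordinary annuity FV: 5,000,000 = 3,685 × [((1+r)^n − 1)/r].
(1+r)^n = 1 + 5,000,000 × r / 3,685, so n = ln(1 + 5,000,000·r/3,685) / ln(1+r) = 283.08.
Round up to a whole number of payments: n = 284.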